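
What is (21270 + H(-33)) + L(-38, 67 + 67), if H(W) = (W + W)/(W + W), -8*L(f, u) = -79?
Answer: 170247/8 ≈ 21281.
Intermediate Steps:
L(f, u) = 79/8 (L(f, u) = -1/8*(-79) = 79/8)
H(W) = 1 (H(W) = (2*W)/((2*W)) = (2*W)*(1/(2*W)) = 1)
(21270 + H(-33)) + L(-38, 67 + 67) = (21270 + 1) + 79/8 = 21271 + 79/8 = 170247/8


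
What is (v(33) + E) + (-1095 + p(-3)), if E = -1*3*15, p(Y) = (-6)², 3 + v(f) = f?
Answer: -1074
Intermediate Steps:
v(f) = -3 + f
p(Y) = 36
E = -45 (E = -3*15 = -45)
(v(33) + E) + (-1095 + p(-3)) = ((-3 + 33) - 45) + (-1095 + 36) = (30 - 45) - 1059 = -15 - 1059 = -1074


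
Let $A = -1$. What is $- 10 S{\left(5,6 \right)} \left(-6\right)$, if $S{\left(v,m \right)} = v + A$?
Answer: $240$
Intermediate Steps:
$S{\left(v,m \right)} = -1 + v$ ($S{\left(v,m \right)} = v - 1 = -1 + v$)
$- 10 S{\left(5,6 \right)} \left(-6\right) = - 10 \left(-1 + 5\right) \left(-6\right) = \left(-10\right) 4 \left(-6\right) = \left(-40\right) \left(-6\right) = 240$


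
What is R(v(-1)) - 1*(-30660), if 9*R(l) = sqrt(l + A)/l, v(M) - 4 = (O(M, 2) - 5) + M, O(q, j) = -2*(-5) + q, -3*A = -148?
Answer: 30660 + 13*sqrt(3)/189 ≈ 30660.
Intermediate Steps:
A = 148/3 (A = -1/3*(-148) = 148/3 ≈ 49.333)
O(q, j) = 10 + q
v(M) = 9 + 2*M (v(M) = 4 + (((10 + M) - 5) + M) = 4 + ((5 + M) + M) = 4 + (5 + 2*M) = 9 + 2*M)
R(l) = sqrt(148/3 + l)/(9*l) (R(l) = (sqrt(l + 148/3)/l)/9 = (sqrt(148/3 + l)/l)/9 = sqrt(148/3 + l)/(9*l))
R(v(-1)) - 1*(-30660) = sqrt(444 + 9*(9 + 2*(-1)))/(27*(9 + 2*(-1))) - 1*(-30660) = sqrt(444 + 9*(9 - 2))/(27*(9 - 2)) + 30660 = (1/27)*sqrt(444 + 9*7)/7 + 30660 = (1/27)*(1/7)*sqrt(444 + 63) + 30660 = (1/27)*(1/7)*sqrt(507) + 30660 = (1/27)*(1/7)*(13*sqrt(3)) + 30660 = 13*sqrt(3)/189 + 30660 = 30660 + 13*sqrt(3)/189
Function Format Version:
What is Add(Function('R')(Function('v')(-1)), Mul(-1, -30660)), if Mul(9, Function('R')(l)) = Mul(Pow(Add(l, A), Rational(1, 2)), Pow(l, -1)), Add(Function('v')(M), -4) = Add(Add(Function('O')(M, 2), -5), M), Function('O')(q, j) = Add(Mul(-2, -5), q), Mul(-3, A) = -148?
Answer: Add(30660, Mul(Rational(13, 189), Pow(3, Rational(1, 2)))) ≈ 30660.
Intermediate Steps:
A = Rational(148, 3) (A = Mul(Rational(-1, 3), -148) = Rational(148, 3) ≈ 49.333)
Function('O')(q, j) = Add(10, q)
Function('v')(M) = Add(9, Mul(2, M)) (Function('v')(M) = Add(4, Add(Add(Add(10, M), -5), M)) = Add(4, Add(Add(5, M), M)) = Add(4, Add(5, Mul(2, M))) = Add(9, Mul(2, M)))
Function('R')(l) = Mul(Rational(1, 9), Pow(l, -1), Pow(Add(Rational(148, 3), l), Rational(1, 2))) (Function('R')(l) = Mul(Rational(1, 9), Mul(Pow(Add(l, Rational(148, 3)), Rational(1, 2)), Pow(l, -1))) = Mul(Rational(1, 9), Mul(Pow(Add(Rational(148, 3), l), Rational(1, 2)), Pow(l, -1))) = Mul(Rational(1, 9), Mul(Pow(l, -1), Pow(Add(Rational(148, 3), l), Rational(1, 2)))) = Mul(Rational(1, 9), Pow(l, -1), Pow(Add(Rational(148, 3), l), Rational(1, 2))))
Add(Function('R')(Function('v')(-1)), Mul(-1, -30660)) = Add(Mul(Rational(1, 27), Pow(Add(9, Mul(2, -1)), -1), Pow(Add(444, Mul(9, Add(9, Mul(2, -1)))), Rational(1, 2))), Mul(-1, -30660)) = Add(Mul(Rational(1, 27), Pow(Add(9, -2), -1), Pow(Add(444, Mul(9, Add(9, -2))), Rational(1, 2))), 30660) = Add(Mul(Rational(1, 27), Pow(7, -1), Pow(Add(444, Mul(9, 7)), Rational(1, 2))), 30660) = Add(Mul(Rational(1, 27), Rational(1, 7), Pow(Add(444, 63), Rational(1, 2))), 30660) = Add(Mul(Rational(1, 27), Rational(1, 7), Pow(507, Rational(1, 2))), 30660) = Add(Mul(Rational(1, 27), Rational(1, 7), Mul(13, Pow(3, Rational(1, 2)))), 30660) = Add(Mul(Rational(13, 189), Pow(3, Rational(1, 2))), 30660) = Add(30660, Mul(Rational(13, 189), Pow(3, Rational(1, 2))))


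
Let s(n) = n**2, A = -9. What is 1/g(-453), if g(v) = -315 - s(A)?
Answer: -1/396 ≈ -0.0025253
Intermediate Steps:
g(v) = -396 (g(v) = -315 - 1*(-9)**2 = -315 - 1*81 = -315 - 81 = -396)
1/g(-453) = 1/(-396) = -1/396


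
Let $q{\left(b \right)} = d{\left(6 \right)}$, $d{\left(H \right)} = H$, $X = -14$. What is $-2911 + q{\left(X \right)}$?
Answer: $-2905$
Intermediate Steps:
$q{\left(b \right)} = 6$
$-2911 + q{\left(X \right)} = -2911 + 6 = -2905$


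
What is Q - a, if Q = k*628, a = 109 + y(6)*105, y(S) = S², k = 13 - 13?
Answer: -3889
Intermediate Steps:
k = 0
a = 3889 (a = 109 + 6²*105 = 109 + 36*105 = 109 + 3780 = 3889)
Q = 0 (Q = 0*628 = 0)
Q - a = 0 - 1*3889 = 0 - 3889 = -3889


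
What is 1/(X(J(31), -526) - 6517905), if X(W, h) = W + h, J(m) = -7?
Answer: -1/6518438 ≈ -1.5341e-7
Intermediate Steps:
1/(X(J(31), -526) - 6517905) = 1/((-7 - 526) - 6517905) = 1/(-533 - 6517905) = 1/(-6518438) = -1/6518438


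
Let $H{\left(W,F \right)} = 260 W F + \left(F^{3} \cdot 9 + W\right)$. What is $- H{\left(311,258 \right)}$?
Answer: $-175423799$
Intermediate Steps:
$H{\left(W,F \right)} = W + 9 F^{3} + 260 F W$ ($H{\left(W,F \right)} = 260 F W + \left(9 F^{3} + W\right) = 260 F W + \left(W + 9 F^{3}\right) = W + 9 F^{3} + 260 F W$)
$- H{\left(311,258 \right)} = - (311 + 9 \cdot 258^{3} + 260 \cdot 258 \cdot 311) = - (311 + 9 \cdot 17173512 + 20861880) = - (311 + 154561608 + 20861880) = \left(-1\right) 175423799 = -175423799$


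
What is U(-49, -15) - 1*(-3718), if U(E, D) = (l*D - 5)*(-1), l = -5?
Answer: 3648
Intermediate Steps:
U(E, D) = 5 + 5*D (U(E, D) = (-5*D - 5)*(-1) = (-5 - 5*D)*(-1) = 5 + 5*D)
U(-49, -15) - 1*(-3718) = (5 + 5*(-15)) - 1*(-3718) = (5 - 75) + 3718 = -70 + 3718 = 3648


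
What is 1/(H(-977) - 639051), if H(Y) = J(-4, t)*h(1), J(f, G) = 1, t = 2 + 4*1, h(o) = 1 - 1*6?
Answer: -1/639056 ≈ -1.5648e-6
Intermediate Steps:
h(o) = -5 (h(o) = 1 - 6 = -5)
t = 6 (t = 2 + 4 = 6)
H(Y) = -5 (H(Y) = 1*(-5) = -5)
1/(H(-977) - 639051) = 1/(-5 - 639051) = 1/(-639056) = -1/639056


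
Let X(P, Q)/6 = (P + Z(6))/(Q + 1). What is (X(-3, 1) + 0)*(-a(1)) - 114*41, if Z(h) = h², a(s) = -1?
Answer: -4575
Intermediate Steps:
X(P, Q) = 6*(36 + P)/(1 + Q) (X(P, Q) = 6*((P + 6²)/(Q + 1)) = 6*((P + 36)/(1 + Q)) = 6*((36 + P)/(1 + Q)) = 6*(36 + P)/(1 + Q))
(X(-3, 1) + 0)*(-a(1)) - 114*41 = (6*(36 - 3)/(1 + 1) + 0)*(-1*(-1)) - 114*41 = (6*33/2 + 0)*1 - 4674 = (6*(½)*33 + 0)*1 - 4674 = (99 + 0)*1 - 4674 = 99*1 - 4674 = 99 - 4674 = -4575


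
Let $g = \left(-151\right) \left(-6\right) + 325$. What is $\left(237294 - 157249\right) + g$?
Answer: $81276$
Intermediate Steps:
$g = 1231$ ($g = 906 + 325 = 1231$)
$\left(237294 - 157249\right) + g = \left(237294 - 157249\right) + 1231 = 80045 + 1231 = 81276$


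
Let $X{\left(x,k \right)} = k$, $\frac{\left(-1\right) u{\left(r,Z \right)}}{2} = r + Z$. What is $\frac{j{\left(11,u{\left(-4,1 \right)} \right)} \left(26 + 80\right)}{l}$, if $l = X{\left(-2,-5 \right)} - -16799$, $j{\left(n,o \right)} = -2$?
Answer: $- \frac{106}{8397} \approx -0.012624$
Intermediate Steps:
$u{\left(r,Z \right)} = - 2 Z - 2 r$ ($u{\left(r,Z \right)} = - 2 \left(r + Z\right) = - 2 \left(Z + r\right) = - 2 Z - 2 r$)
$l = 16794$ ($l = -5 - -16799 = -5 + 16799 = 16794$)
$\frac{j{\left(11,u{\left(-4,1 \right)} \right)} \left(26 + 80\right)}{l} = \frac{\left(-2\right) \left(26 + 80\right)}{16794} = \left(-2\right) 106 \cdot \frac{1}{16794} = \left(-212\right) \frac{1}{16794} = - \frac{106}{8397}$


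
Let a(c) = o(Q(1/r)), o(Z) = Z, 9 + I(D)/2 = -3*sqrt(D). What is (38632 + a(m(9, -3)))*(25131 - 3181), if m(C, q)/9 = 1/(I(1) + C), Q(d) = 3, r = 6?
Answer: 848038250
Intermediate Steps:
I(D) = -18 - 6*sqrt(D) (I(D) = -18 + 2*(-3*sqrt(D)) = -18 - 6*sqrt(D))
m(C, q) = 9/(-24 + C) (m(C, q) = 9/((-18 - 6*sqrt(1)) + C) = 9/((-18 - 6*1) + C) = 9/((-18 - 6) + C) = 9/(-24 + C))
a(c) = 3
(38632 + a(m(9, -3)))*(25131 - 3181) = (38632 + 3)*(25131 - 3181) = 38635*21950 = 848038250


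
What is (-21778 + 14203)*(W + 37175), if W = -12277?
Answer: -188602350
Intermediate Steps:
(-21778 + 14203)*(W + 37175) = (-21778 + 14203)*(-12277 + 37175) = -7575*24898 = -188602350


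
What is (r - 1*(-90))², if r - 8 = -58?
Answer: 1600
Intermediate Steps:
r = -50 (r = 8 - 58 = -50)
(r - 1*(-90))² = (-50 - 1*(-90))² = (-50 + 90)² = 40² = 1600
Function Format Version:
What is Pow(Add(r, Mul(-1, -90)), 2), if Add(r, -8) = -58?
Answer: 1600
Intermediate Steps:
r = -50 (r = Add(8, -58) = -50)
Pow(Add(r, Mul(-1, -90)), 2) = Pow(Add(-50, Mul(-1, -90)), 2) = Pow(Add(-50, 90), 2) = Pow(40, 2) = 1600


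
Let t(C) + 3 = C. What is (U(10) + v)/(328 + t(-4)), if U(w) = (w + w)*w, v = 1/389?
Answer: 77801/124869 ≈ 0.62306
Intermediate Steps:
v = 1/389 ≈ 0.0025707
U(w) = 2*w² (U(w) = (2*w)*w = 2*w²)
t(C) = -3 + C
(U(10) + v)/(328 + t(-4)) = (2*10² + 1/389)/(328 + (-3 - 4)) = (2*100 + 1/389)/(328 - 7) = (200 + 1/389)/321 = (77801/389)*(1/321) = 77801/124869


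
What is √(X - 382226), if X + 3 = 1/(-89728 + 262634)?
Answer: I*√11427303502206538/172906 ≈ 618.25*I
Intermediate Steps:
X = -518717/172906 (X = -3 + 1/(-89728 + 262634) = -3 + 1/172906 = -518717/172906 ≈ -3.0000)
√(X - 382226) = √(-518717/172906 - 382226) = √(-66089687473/172906) = I*√11427303502206538/172906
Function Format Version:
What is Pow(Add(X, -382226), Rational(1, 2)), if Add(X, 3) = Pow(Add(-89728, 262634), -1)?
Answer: Mul(Rational(1, 172906), I, Pow(11427303502206538, Rational(1, 2))) ≈ Mul(618.25, I)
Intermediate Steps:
X = Rational(-518717, 172906) (X = Add(-3, Pow(Add(-89728, 262634), -1)) = Add(-3, Pow(172906, -1)) = Add(-3, Rational(1, 172906)) = Rational(-518717, 172906) ≈ -3.0000)
Pow(Add(X, -382226), Rational(1, 2)) = Pow(Add(Rational(-518717, 172906), -382226), Rational(1, 2)) = Pow(Rational(-66089687473, 172906), Rational(1, 2)) = Mul(Rational(1, 172906), I, Pow(11427303502206538, Rational(1, 2)))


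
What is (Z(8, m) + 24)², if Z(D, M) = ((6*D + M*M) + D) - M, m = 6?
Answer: 12100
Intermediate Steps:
Z(D, M) = M² - M + 7*D (Z(D, M) = ((6*D + M²) + D) - M = ((M² + 6*D) + D) - M = (M² + 7*D) - M = M² - M + 7*D)
(Z(8, m) + 24)² = ((6² - 1*6 + 7*8) + 24)² = ((36 - 6 + 56) + 24)² = (86 + 24)² = 110² = 12100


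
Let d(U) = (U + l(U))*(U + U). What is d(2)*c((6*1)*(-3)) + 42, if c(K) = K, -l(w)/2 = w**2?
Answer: 474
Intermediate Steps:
l(w) = -2*w**2
d(U) = 2*U*(U - 2*U**2) (d(U) = (U - 2*U**2)*(U + U) = (U - 2*U**2)*(2*U) = 2*U*(U - 2*U**2))
d(2)*c((6*1)*(-3)) + 42 = (2**2*(2 - 4*2))*((6*1)*(-3)) + 42 = (4*(2 - 8))*(6*(-3)) + 42 = (4*(-6))*(-18) + 42 = -24*(-18) + 42 = 432 + 42 = 474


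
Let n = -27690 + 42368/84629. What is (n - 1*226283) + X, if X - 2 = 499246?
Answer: 20757420343/84629 ≈ 2.4528e+5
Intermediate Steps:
n = -2343334642/84629 (n = -27690 + 42368*(1/84629) = -27690 + 42368/84629 = -2343334642/84629 ≈ -27690.)
X = 499248 (X = 2 + 499246 = 499248)
(n - 1*226283) + X = (-2343334642/84629 - 1*226283) + 499248 = (-2343334642/84629 - 226283) + 499248 = -21493438649/84629 + 499248 = 20757420343/84629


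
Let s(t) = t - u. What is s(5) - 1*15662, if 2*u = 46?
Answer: -15680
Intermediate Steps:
u = 23 (u = (½)*46 = 23)
s(t) = -23 + t (s(t) = t - 1*23 = t - 23 = -23 + t)
s(5) - 1*15662 = (-23 + 5) - 1*15662 = -18 - 15662 = -15680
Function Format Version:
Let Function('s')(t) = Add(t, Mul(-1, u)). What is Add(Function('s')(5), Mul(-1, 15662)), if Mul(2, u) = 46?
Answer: -15680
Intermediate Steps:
u = 23 (u = Mul(Rational(1, 2), 46) = 23)
Function('s')(t) = Add(-23, t) (Function('s')(t) = Add(t, Mul(-1, 23)) = Add(t, -23) = Add(-23, t))
Add(Function('s')(5), Mul(-1, 15662)) = Add(Add(-23, 5), Mul(-1, 15662)) = Add(-18, -15662) = -15680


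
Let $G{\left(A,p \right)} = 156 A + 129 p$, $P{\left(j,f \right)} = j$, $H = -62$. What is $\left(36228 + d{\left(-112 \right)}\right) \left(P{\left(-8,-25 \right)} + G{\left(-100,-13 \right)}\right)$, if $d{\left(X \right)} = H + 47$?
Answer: $-625941705$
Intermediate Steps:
$d{\left(X \right)} = -15$ ($d{\left(X \right)} = -62 + 47 = -15$)
$G{\left(A,p \right)} = 129 p + 156 A$
$\left(36228 + d{\left(-112 \right)}\right) \left(P{\left(-8,-25 \right)} + G{\left(-100,-13 \right)}\right) = \left(36228 - 15\right) \left(-8 + \left(129 \left(-13\right) + 156 \left(-100\right)\right)\right) = 36213 \left(-8 - 17277\right) = 36213 \left(-17285\right) = -625941705$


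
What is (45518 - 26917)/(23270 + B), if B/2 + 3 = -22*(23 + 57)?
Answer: 18601/19744 ≈ 0.94211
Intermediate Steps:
B = -3526 (B = -6 + 2*(-22*(23 + 57)) = -6 + 2*(-22*80) = -6 + 2*(-1760) = -6 - 3520 = -3526)
(45518 - 26917)/(23270 + B) = (45518 - 26917)/(23270 - 3526) = 18601/19744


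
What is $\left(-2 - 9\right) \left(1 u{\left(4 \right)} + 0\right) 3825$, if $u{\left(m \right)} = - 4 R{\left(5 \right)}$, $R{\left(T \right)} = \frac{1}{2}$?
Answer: $84150$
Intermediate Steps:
$R{\left(T \right)} = \frac{1}{2}$
$u{\left(m \right)} = -2$ ($u{\left(m \right)} = \left(-4\right) \frac{1}{2} = -2$)
$\left(-2 - 9\right) \left(1 u{\left(4 \right)} + 0\right) 3825 = \left(-2 - 9\right) \left(1 \left(-2\right) + 0\right) 3825 = - 11 \left(-2 + 0\right) 3825 = \left(-11\right) \left(-2\right) 3825 = 22 \cdot 3825 = 84150$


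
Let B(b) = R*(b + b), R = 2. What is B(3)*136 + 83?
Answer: 1715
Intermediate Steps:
B(b) = 4*b (B(b) = 2*(b + b) = 2*(2*b) = 4*b)
B(3)*136 + 83 = (4*3)*136 + 83 = 12*136 + 83 = 1632 + 83 = 1715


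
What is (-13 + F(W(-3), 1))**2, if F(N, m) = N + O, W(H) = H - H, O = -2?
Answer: 225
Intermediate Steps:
W(H) = 0
F(N, m) = -2 + N (F(N, m) = N - 2 = -2 + N)
(-13 + F(W(-3), 1))**2 = (-13 + (-2 + 0))**2 = (-13 - 2)**2 = (-15)**2 = 225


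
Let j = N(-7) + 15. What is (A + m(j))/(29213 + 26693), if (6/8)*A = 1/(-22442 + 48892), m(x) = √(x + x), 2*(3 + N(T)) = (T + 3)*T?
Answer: 1/1109035275 + √13/27953 ≈ 0.00012899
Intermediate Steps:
N(T) = -3 + T*(3 + T)/2 (N(T) = -3 + ((T + 3)*T)/2 = -3 + ((3 + T)*T)/2 = -3 + (T*(3 + T))/2 = -3 + T*(3 + T)/2)
j = 26 (j = (-3 + (½)*(-7)² + (3/2)*(-7)) + 15 = (-3 + (½)*49 - 21/2) + 15 = (-3 + 49/2 - 21/2) + 15 = 11 + 15 = 26)
m(x) = √2*√x (m(x) = √(2*x) = √2*√x)
A = 2/39675 (A = 4/(3*(-22442 + 48892)) = (4/3)/26450 = (4/3)*(1/26450) = 2/39675 ≈ 5.0410e-5)
(A + m(j))/(29213 + 26693) = (2/39675 + √2*√26)/(29213 + 26693) = (2/39675 + 2*√13)/55906 = (2/39675 + 2*√13)*(1/55906) = 1/1109035275 + √13/27953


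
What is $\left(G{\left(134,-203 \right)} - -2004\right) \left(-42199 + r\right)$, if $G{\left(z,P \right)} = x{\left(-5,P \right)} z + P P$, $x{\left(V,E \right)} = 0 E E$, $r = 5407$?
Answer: $-1589892696$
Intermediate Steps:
$x{\left(V,E \right)} = 0$ ($x{\left(V,E \right)} = 0 E = 0$)
$G{\left(z,P \right)} = P^{2}$ ($G{\left(z,P \right)} = 0 z + P P = 0 + P^{2} = P^{2}$)
$\left(G{\left(134,-203 \right)} - -2004\right) \left(-42199 + r\right) = \left(\left(-203\right)^{2} - -2004\right) \left(-42199 + 5407\right) = \left(41209 + 2004\right) \left(-36792\right) = 43213 \left(-36792\right) = -1589892696$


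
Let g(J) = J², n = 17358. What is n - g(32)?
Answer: 16334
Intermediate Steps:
n - g(32) = 17358 - 1*32² = 17358 - 1*1024 = 17358 - 1024 = 16334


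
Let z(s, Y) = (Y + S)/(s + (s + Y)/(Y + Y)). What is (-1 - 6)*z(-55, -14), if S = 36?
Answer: 4312/1471 ≈ 2.9313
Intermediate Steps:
z(s, Y) = (36 + Y)/(s + (Y + s)/(2*Y)) (z(s, Y) = (Y + 36)/(s + (s + Y)/(Y + Y)) = (36 + Y)/(s + (Y + s)/((2*Y))) = (36 + Y)/(s + (Y + s)*(1/(2*Y))) = (36 + Y)/(s + (Y + s)/(2*Y)))
(-1 - 6)*z(-55, -14) = (-1 - 6)*(2*(-14)*(36 - 14)/(-14 - 55 + 2*(-14)*(-55))) = -14*(-14)*22/(-14 - 55 + 1540) = -14*(-14)*22/1471 = -7*(-616/1471) = 4312/1471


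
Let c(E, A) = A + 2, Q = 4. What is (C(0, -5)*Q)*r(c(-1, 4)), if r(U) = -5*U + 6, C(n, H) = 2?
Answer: -192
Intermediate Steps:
c(E, A) = 2 + A
r(U) = 6 - 5*U
(C(0, -5)*Q)*r(c(-1, 4)) = (2*4)*(6 - 5*(2 + 4)) = 8*(6 - 5*6) = 8*(6 - 30) = 8*(-24) = -192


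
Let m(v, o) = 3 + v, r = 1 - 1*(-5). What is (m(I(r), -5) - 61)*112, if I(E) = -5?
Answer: -7056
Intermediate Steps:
r = 6 (r = 1 + 5 = 6)
(m(I(r), -5) - 61)*112 = ((3 - 5) - 61)*112 = (-2 - 61)*112 = -63*112 = -7056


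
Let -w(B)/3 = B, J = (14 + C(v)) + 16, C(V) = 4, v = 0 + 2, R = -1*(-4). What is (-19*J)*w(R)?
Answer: 7752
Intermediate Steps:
R = 4
v = 2
J = 34 (J = (14 + 4) + 16 = 18 + 16 = 34)
w(B) = -3*B
(-19*J)*w(R) = (-19*34)*(-3*4) = -646*(-12) = 7752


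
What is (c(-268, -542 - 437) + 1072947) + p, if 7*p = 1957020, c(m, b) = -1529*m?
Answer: 12336053/7 ≈ 1.7623e+6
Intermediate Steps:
p = 1957020/7 (p = (⅐)*1957020 = 1957020/7 ≈ 2.7957e+5)
(c(-268, -542 - 437) + 1072947) + p = (-1529*(-268) + 1072947) + 1957020/7 = (409772 + 1072947) + 1957020/7 = 1482719 + 1957020/7 = 12336053/7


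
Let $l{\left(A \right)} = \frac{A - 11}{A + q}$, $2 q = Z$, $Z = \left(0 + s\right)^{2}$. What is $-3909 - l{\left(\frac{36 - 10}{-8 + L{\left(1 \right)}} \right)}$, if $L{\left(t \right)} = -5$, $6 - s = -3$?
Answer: $- \frac{300967}{77} \approx -3908.7$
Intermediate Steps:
$s = 9$ ($s = 6 - -3 = 6 + 3 = 9$)
$Z = 81$ ($Z = \left(0 + 9\right)^{2} = 9^{2} = 81$)
$q = \frac{81}{2}$ ($q = \frac{1}{2} \cdot 81 = \frac{81}{2} \approx 40.5$)
$l{\left(A \right)} = \frac{-11 + A}{\frac{81}{2} + A}$ ($l{\left(A \right)} = \frac{A - 11}{A + \frac{81}{2}} = \frac{-11 + A}{\frac{81}{2} + A}$)
$-3909 - l{\left(\frac{36 - 10}{-8 + L{\left(1 \right)}} \right)} = -3909 - \frac{2 \left(-11 + \frac{36 - 10}{-8 - 5}\right)}{81 + 2 \frac{36 - 10}{-8 - 5}} = -3909 - \frac{2 \left(-11 + \frac{26}{-13}\right)}{81 + 2 \frac{26}{-13}} = -3909 - \frac{2 \left(-11 + 26 \left(- \frac{1}{13}\right)\right)}{81 + 2 \cdot 26 \left(- \frac{1}{13}\right)} = -3909 - \frac{2 \left(-11 - 2\right)}{81 + 2 \left(-2\right)} = -3909 - 2 \frac{1}{81 - 4} \left(-13\right) = -3909 - 2 \cdot \frac{1}{77} \left(-13\right) = -3909 - - \frac{26}{77} = -3909 + \frac{26}{77} = - \frac{300967}{77}$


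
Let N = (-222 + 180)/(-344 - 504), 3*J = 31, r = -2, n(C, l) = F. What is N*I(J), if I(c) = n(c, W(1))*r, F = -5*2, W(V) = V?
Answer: 105/106 ≈ 0.99057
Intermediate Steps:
F = -10
n(C, l) = -10
J = 31/3 (J = (⅓)*31 = 31/3 ≈ 10.333)
N = 21/424 (N = -42/(-848) = -42*(-1/848) = 21/424 ≈ 0.049528)
I(c) = 20 (I(c) = -10*(-2) = 20)
N*I(J) = (21/424)*20 = 105/106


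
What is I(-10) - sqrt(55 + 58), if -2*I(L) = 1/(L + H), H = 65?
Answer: -1/110 - sqrt(113) ≈ -10.639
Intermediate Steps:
I(L) = -1/(2*(65 + L)) (I(L) = -1/(2*(L + 65)) = -1/(2*(65 + L)))
I(-10) - sqrt(55 + 58) = -1/(130 + 2*(-10)) - sqrt(55 + 58) = -1/(130 - 20) - sqrt(113) = -1/110 - sqrt(113)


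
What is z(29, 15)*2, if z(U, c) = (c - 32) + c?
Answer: -4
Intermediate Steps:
z(U, c) = -32 + 2*c (z(U, c) = (-32 + c) + c = -32 + 2*c)
z(29, 15)*2 = (-32 + 2*15)*2 = (-32 + 30)*2 = -2*2 = -4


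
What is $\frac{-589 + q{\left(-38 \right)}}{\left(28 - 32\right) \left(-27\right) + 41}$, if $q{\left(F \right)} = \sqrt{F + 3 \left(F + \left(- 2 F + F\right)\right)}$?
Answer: $- \frac{589}{149} + \frac{i \sqrt{38}}{149} \approx -3.953 + 0.041372 i$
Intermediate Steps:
$q{\left(F \right)} = \sqrt{F}$ ($q{\left(F \right)} = \sqrt{F + 3 \left(F - F\right)} = \sqrt{F + 3 \cdot 0} = \sqrt{F + 0} = \sqrt{F}$)
$\frac{-589 + q{\left(-38 \right)}}{\left(28 - 32\right) \left(-27\right) + 41} = \frac{-589 + \sqrt{-38}}{\left(28 - 32\right) \left(-27\right) + 41} = \frac{-589 + i \sqrt{38}}{\left(-4\right) \left(-27\right) + 41} = \frac{-589 + i \sqrt{38}}{108 + 41} = \frac{-589 + i \sqrt{38}}{149} = \left(-589 + i \sqrt{38}\right) \frac{1}{149} = - \frac{589}{149} + \frac{i \sqrt{38}}{149}$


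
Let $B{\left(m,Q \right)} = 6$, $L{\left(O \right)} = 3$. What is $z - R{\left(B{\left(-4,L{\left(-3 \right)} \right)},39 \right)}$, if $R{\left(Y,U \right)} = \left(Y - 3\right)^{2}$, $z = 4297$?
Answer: $4288$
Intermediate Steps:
$R{\left(Y,U \right)} = \left(-3 + Y\right)^{2}$
$z - R{\left(B{\left(-4,L{\left(-3 \right)} \right)},39 \right)} = 4297 - \left(-3 + 6\right)^{2} = 4297 - 3^{2} = 4297 - 9 = 4288$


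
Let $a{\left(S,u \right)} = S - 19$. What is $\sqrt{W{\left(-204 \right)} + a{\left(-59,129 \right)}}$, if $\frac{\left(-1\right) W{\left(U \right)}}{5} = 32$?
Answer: $i \sqrt{238} \approx 15.427 i$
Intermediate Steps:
$a{\left(S,u \right)} = -19 + S$
$W{\left(U \right)} = -160$ ($W{\left(U \right)} = \left(-5\right) 32 = -160$)
$\sqrt{W{\left(-204 \right)} + a{\left(-59,129 \right)}} = \sqrt{-160 - 78} = \sqrt{-238} = i \sqrt{238}$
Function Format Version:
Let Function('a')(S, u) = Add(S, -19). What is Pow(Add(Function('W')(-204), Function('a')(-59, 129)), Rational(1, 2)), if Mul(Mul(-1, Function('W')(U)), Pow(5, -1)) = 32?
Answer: Mul(I, Pow(238, Rational(1, 2))) ≈ Mul(15.427, I)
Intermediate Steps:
Function('a')(S, u) = Add(-19, S)
Function('W')(U) = -160 (Function('W')(U) = Mul(-5, 32) = -160)
Pow(Add(Function('W')(-204), Function('a')(-59, 129)), Rational(1, 2)) = Pow(Add(-160, Add(-19, -59)), Rational(1, 2)) = Pow(Add(-160, -78), Rational(1, 2)) = Pow(-238, Rational(1, 2)) = Mul(I, Pow(238, Rational(1, 2)))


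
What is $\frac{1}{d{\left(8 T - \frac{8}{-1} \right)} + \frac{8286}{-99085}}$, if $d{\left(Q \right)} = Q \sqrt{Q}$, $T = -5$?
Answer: $- \frac{410509155}{160855479423298} + \frac{314170791200 i \sqrt{2}}{80427739711649} \approx -2.552 \cdot 10^{-6} + 0.0055243 i$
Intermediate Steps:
$d{\left(Q \right)} = Q^{\frac{3}{2}}$
$\frac{1}{d{\left(8 T - \frac{8}{-1} \right)} + \frac{8286}{-99085}} = \frac{1}{\left(8 \left(-5\right) - \frac{8}{-1}\right)^{\frac{3}{2}} + \frac{8286}{-99085}} = \frac{1}{\left(-40 - -8\right)^{\frac{3}{2}} + 8286 \left(- \frac{1}{99085}\right)} = \frac{1}{\left(-40 + 8\right)^{\frac{3}{2}} - \frac{8286}{99085}} = \frac{1}{\left(-32\right)^{\frac{3}{2}} - \frac{8286}{99085}} = \frac{1}{- 128 i \sqrt{2} - \frac{8286}{99085}} = \frac{1}{- \frac{8286}{99085} - 128 i \sqrt{2}}$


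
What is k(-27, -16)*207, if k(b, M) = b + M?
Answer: -8901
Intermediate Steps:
k(b, M) = M + b
k(-27, -16)*207 = (-16 - 27)*207 = -43*207 = -8901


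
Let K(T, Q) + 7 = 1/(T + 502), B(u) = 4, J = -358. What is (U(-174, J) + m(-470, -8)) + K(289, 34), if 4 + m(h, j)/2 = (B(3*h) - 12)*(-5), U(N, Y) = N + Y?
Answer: -369396/791 ≈ -467.00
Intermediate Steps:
K(T, Q) = -7 + 1/(502 + T) (K(T, Q) = -7 + 1/(T + 502) = -7 + 1/(502 + T))
m(h, j) = 72 (m(h, j) = -8 + 2*((4 - 12)*(-5)) = -8 + 2*(-8*(-5)) = -8 + 2*40 = -8 + 80 = 72)
(U(-174, J) + m(-470, -8)) + K(289, 34) = ((-174 - 358) + 72) + (-3513 - 7*289)/(502 + 289) = (-532 + 72) + (-3513 - 2023)/791 = -460 + (1/791)*(-5536) = -460 - 5536/791 = -369396/791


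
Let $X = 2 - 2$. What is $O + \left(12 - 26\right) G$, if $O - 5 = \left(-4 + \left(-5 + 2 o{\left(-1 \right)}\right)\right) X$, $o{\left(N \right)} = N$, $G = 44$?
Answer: $-611$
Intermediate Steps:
$X = 0$
$O = 5$ ($O = 5 + \left(-4 + \left(-5 + 2 \left(-1\right)\right)\right) 0 = 5 + \left(-4 - 7\right) 0 = 5 - 0 = 5 + 0 = 5$)
$O + \left(12 - 26\right) G = 5 + \left(12 - 26\right) 44 = 5 - 616 = -611$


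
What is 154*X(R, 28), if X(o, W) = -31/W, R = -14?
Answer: -341/2 ≈ -170.50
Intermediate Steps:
154*X(R, 28) = 154*(-31/28) = -341/2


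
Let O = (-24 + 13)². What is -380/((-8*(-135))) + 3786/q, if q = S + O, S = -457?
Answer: -17569/1512 ≈ -11.620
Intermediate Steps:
O = 121 (O = (-11)² = 121)
q = -336 (q = -457 + 121 = -336)
-380/((-8*(-135))) + 3786/q = -380/((-8*(-135))) + 3786/(-336) = -380/1080 + 3786*(-1/336) = -380*1/1080 - 631/56 = -19/54 - 631/56 = -17569/1512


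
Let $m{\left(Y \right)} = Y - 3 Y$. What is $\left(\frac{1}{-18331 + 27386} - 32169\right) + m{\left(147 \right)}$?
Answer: $- \frac{293952464}{9055} \approx -32463.0$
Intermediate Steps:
$m{\left(Y \right)} = - 2 Y$
$\left(\frac{1}{-18331 + 27386} - 32169\right) + m{\left(147 \right)} = \left(\frac{1}{-18331 + 27386} - 32169\right) - 294 = \left(\frac{1}{9055} - 32169\right) - 294 = - \frac{291290294}{9055} - 294 = - \frac{293952464}{9055}$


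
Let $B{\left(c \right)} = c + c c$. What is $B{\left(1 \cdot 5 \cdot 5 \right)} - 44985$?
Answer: $-44335$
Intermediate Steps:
$B{\left(c \right)} = c + c^{2}$
$B{\left(1 \cdot 5 \cdot 5 \right)} - 44985 = 1 \cdot 5 \cdot 5 \left(1 + 1 \cdot 5 \cdot 5\right) - 44985 = 5 \cdot 5 \left(1 + 5 \cdot 5\right) - 44985 = 25 \left(1 + 25\right) - 44985 = 25 \cdot 26 - 44985 = 650 - 44985 = -44335$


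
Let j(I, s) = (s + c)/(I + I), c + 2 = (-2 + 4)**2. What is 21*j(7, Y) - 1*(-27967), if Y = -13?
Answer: 55901/2 ≈ 27951.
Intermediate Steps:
c = 2 (c = -2 + (-2 + 4)**2 = -2 + 2**2 = -2 + 4 = 2)
j(I, s) = (2 + s)/(2*I) (j(I, s) = (s + 2)/(I + I) = (2 + s)/((2*I)) = (2 + s)*(1/(2*I)) = (2 + s)/(2*I))
21*j(7, Y) - 1*(-27967) = 21*((1/2)*(2 - 13)/7) - 1*(-27967) = 21*((1/2)*(1/7)*(-11)) + 27967 = 21*(-11/14) + 27967 = -33/2 + 27967 = 55901/2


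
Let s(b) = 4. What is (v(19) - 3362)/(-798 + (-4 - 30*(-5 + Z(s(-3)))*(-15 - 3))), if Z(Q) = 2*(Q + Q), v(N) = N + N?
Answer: -1662/2569 ≈ -0.64694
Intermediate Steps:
v(N) = 2*N
Z(Q) = 4*Q (Z(Q) = 2*(2*Q) = 4*Q)
(v(19) - 3362)/(-798 + (-4 - 30*(-5 + Z(s(-3)))*(-15 - 3))) = (2*19 - 3362)/(-798 + (-4 - 30*(-5 + 4*4)*(-15 - 3))) = (38 - 3362)/(-798 + (-4 - 30*(-5 + 16)*(-18))) = -3324/(-798 + (-4 - 330*(-18))) = -3324/(-798 + (-4 - 30*(-198))) = -3324/(-798 + (-4 + 5940)) = -3324/(-798 + 5936) = -3324/5138 = -3324*1/5138 = -1662/2569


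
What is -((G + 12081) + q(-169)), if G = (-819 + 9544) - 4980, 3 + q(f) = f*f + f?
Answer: -44215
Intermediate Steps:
q(f) = -3 + f + f² (q(f) = -3 + (f*f + f) = -3 + (f² + f) = -3 + (f + f²) = -3 + f + f²)
G = 3745 (G = 8725 - 4980 = 3745)
-((G + 12081) + q(-169)) = -((3745 + 12081) + (-3 - 169 + (-169)²)) = -(15826 + (-3 - 169 + 28561)) = -(15826 + 28389) = -1*44215 = -44215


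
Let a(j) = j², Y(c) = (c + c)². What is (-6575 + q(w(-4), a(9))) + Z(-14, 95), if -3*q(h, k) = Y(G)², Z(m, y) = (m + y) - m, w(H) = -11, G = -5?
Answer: -29440/3 ≈ -9813.3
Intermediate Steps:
Y(c) = 4*c² (Y(c) = (2*c)² = 4*c²)
Z(m, y) = y
q(h, k) = -10000/3 (q(h, k) = -(4*(-5)²)²/3 = -(4*25)²/3 = -⅓*100² = -⅓*10000 = -10000/3)
(-6575 + q(w(-4), a(9))) + Z(-14, 95) = (-6575 - 10000/3) + 95 = -29725/3 + 95 = -29440/3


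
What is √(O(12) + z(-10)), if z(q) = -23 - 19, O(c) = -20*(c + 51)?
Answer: I*√1302 ≈ 36.083*I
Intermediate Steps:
O(c) = -1020 - 20*c (O(c) = -20*(51 + c) = -1020 - 20*c)
z(q) = -42
√(O(12) + z(-10)) = √((-1020 - 20*12) - 42) = √((-1020 - 240) - 42) = √(-1260 - 42) = √(-1302) = I*√1302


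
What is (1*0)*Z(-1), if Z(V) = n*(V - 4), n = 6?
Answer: 0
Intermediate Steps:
Z(V) = -24 + 6*V (Z(V) = 6*(V - 4) = 6*(-4 + V) = -24 + 6*V)
(1*0)*Z(-1) = (1*0)*(-24 + 6*(-1)) = 0*(-24 - 6) = 0*(-30) = 0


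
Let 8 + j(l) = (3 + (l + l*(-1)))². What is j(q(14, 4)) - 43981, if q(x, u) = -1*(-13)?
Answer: -43980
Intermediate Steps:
q(x, u) = 13
j(l) = 1 (j(l) = -8 + (3 + (l + l*(-1)))² = -8 + (3 + (l - l))² = -8 + (3 + 0)² = -8 + 3² = -8 + 9 = 1)
j(q(14, 4)) - 43981 = 1 - 43981 = -43980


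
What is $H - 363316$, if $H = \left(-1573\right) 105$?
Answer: $-528481$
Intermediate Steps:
$H = -165165$
$H - 363316 = -165165 - 363316 = -528481$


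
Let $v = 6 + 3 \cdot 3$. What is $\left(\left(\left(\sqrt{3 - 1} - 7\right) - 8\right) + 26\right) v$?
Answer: $165 + 15 \sqrt{2} \approx 186.21$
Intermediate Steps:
$v = 15$ ($v = 6 + 9 = 15$)
$\left(\left(\left(\sqrt{3 - 1} - 7\right) - 8\right) + 26\right) v = \left(\left(\left(\sqrt{3 - 1} - 7\right) - 8\right) + 26\right) 15 = \left(\left(\left(\sqrt{2} - 7\right) - 8\right) + 26\right) 15 = \left(\left(\left(-7 + \sqrt{2}\right) - 8\right) + 26\right) 15 = \left(\left(-15 + \sqrt{2}\right) + 26\right) 15 = \left(11 + \sqrt{2}\right) 15 = 165 + 15 \sqrt{2}$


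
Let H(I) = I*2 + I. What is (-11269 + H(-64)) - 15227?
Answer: -26688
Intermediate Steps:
H(I) = 3*I (H(I) = 2*I + I = 3*I)
(-11269 + H(-64)) - 15227 = (-11269 + 3*(-64)) - 15227 = (-11269 - 192) - 15227 = -11461 - 15227 = -26688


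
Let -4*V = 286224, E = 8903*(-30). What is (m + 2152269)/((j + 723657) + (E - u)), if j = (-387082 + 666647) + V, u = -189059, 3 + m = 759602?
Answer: 2911868/853635 ≈ 3.4111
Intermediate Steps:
m = 759599 (m = -3 + 759602 = 759599)
E = -267090
V = -71556 (V = -1/4*286224 = -71556)
j = 208009 (j = (-387082 + 666647) - 71556 = 279565 - 71556 = 208009)
(m + 2152269)/((j + 723657) + (E - u)) = (759599 + 2152269)/((208009 + 723657) + (-267090 - 1*(-189059))) = 2911868/(931666 + (-267090 + 189059)) = 2911868/(931666 - 78031) = 2911868/853635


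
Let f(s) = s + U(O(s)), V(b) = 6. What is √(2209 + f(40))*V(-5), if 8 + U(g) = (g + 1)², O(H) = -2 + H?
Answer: 18*√418 ≈ 368.01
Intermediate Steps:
U(g) = -8 + (1 + g)² (U(g) = -8 + (g + 1)² = -8 + (1 + g)²)
f(s) = -8 + s + (-1 + s)² (f(s) = s + (-8 + (1 + (-2 + s))²) = s + (-8 + (-1 + s)²) = -8 + s + (-1 + s)²)
√(2209 + f(40))*V(-5) = √(2209 + (-7 + 40² - 1*40))*6 = √(2209 + (-7 + 1600 - 40))*6 = √(2209 + 1553)*6 = √3762*6 = (3*√418)*6 = 18*√418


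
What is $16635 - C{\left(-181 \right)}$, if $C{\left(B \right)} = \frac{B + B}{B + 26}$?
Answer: $\frac{2578063}{155} \approx 16633.0$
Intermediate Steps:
$C{\left(B \right)} = \frac{2 B}{26 + B}$
$16635 - C{\left(-181 \right)} = 16635 - 2 \left(-181\right) \frac{1}{26 - 181} = 16635 - 2 \left(-181\right) \frac{1}{-155} = 16635 - 2 \left(-181\right) \left(- \frac{1}{155}\right) = 16635 - \frac{362}{155} = \frac{2578063}{155}$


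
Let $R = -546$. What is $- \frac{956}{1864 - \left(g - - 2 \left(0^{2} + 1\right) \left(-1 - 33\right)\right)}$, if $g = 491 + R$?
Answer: $- \frac{956}{1987} \approx -0.48113$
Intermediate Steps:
$g = -55$ ($g = 491 - 546 = -55$)
$- \frac{956}{1864 - \left(g - - 2 \left(0^{2} + 1\right) \left(-1 - 33\right)\right)} = - \frac{956}{1864 - \left(-55 - - 2 \left(0^{2} + 1\right) \left(-1 - 33\right)\right)} = - \frac{956}{1864 - \left(-55 - - 2 \left(0 + 1\right) \left(-34\right)\right)} = - \frac{956}{1864 - \left(-55 - - 2 \cdot 1 \left(-34\right)\right)} = - \frac{956}{1864 - \left(-55 - \left(-2\right) \left(-34\right)\right)} = - \frac{956}{1864 - \left(-55 - 68\right)} = - \frac{956}{1864 - -123} = - \frac{956}{1864 + 123} = - \frac{956}{1987}$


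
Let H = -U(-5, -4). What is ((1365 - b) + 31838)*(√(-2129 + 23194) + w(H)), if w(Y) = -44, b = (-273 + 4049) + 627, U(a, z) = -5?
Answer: -1267200 + 28800*√21065 ≈ 2.9128e+6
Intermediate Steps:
b = 4403 (b = 3776 + 627 = 4403)
H = 5 (H = -1*(-5) = 5)
((1365 - b) + 31838)*(√(-2129 + 23194) + w(H)) = ((1365 - 1*4403) + 31838)*(√(-2129 + 23194) - 44) = ((1365 - 4403) + 31838)*(√21065 - 44) = (-3038 + 31838)*(-44 + √21065) = 28800*(-44 + √21065) = -1267200 + 28800*√21065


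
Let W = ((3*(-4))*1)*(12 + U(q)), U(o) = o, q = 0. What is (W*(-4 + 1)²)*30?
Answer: -38880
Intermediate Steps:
W = -144 (W = ((3*(-4))*1)*(12 + 0) = -12*1*12 = -12*12 = -144)
(W*(-4 + 1)²)*30 = -144*(-4 + 1)²*30 = -144*(-3)²*30 = -144*9*30 = -1296*30 = -38880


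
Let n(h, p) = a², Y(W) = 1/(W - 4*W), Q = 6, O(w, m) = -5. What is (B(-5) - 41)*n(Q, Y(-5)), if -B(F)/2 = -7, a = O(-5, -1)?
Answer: -675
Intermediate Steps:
a = -5
Y(W) = -1/(3*W) (Y(W) = 1/(-3*W) = -1/(3*W))
n(h, p) = 25 (n(h, p) = (-5)² = 25)
B(F) = 14 (B(F) = -2*(-7) = 14)
(B(-5) - 41)*n(Q, Y(-5)) = (14 - 41)*25 = -27*25 = -675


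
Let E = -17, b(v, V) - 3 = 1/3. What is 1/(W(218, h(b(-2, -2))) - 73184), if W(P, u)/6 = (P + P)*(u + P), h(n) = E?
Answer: 1/452632 ≈ 2.2093e-6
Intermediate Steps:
b(v, V) = 10/3 (b(v, V) = 3 + 1/3 = 3 + ⅓ = 10/3)
h(n) = -17
W(P, u) = 12*P*(P + u) (W(P, u) = 6*((P + P)*(u + P)) = 6*((2*P)*(P + u)) = 6*(2*P*(P + u)) = 12*P*(P + u))
1/(W(218, h(b(-2, -2))) - 73184) = 1/(12*218*(218 - 17) - 73184) = 1/(12*218*201 - 73184) = 1/(525816 - 73184) = 1/452632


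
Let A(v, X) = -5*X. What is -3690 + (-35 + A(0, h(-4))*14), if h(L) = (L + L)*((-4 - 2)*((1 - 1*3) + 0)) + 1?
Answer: 2925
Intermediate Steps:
h(L) = 1 + 24*L (h(L) = (2*L)*(-6*((1 - 3) + 0)) + 1 = (2*L)*(-6*(-2 + 0)) + 1 = (2*L)*(-6*(-2)) + 1 = (2*L)*12 + 1 = 24*L + 1 = 1 + 24*L)
-3690 + (-35 + A(0, h(-4))*14) = -3690 + (-35 - 5*(1 + 24*(-4))*14) = -3690 + (-35 - 5*(1 - 96)*14) = -3690 + (-35 - 5*(-95)*14) = -3690 + (-35 + 475*14) = -3690 + (-35 + 6650) = -3690 + 6615 = 2925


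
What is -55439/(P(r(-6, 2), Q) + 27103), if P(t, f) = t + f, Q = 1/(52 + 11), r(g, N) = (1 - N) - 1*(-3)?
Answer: -3492657/1707616 ≈ -2.0453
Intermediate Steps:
r(g, N) = 4 - N (r(g, N) = (1 - N) + 3 = 4 - N)
Q = 1/63 ≈ 0.015873
P(t, f) = f + t
-55439/(P(r(-6, 2), Q) + 27103) = -55439/((1/63 + (4 - 1*2)) + 27103) = -55439/((1/63 + (4 - 2)) + 27103) = -55439/((1/63 + 2) + 27103) = -55439/(127/63 + 27103) = -55439/1707616/63 = -55439*63/1707616 = -3492657/1707616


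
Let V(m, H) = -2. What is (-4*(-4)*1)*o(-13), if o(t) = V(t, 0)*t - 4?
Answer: 352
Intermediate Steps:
o(t) = -4 - 2*t (o(t) = -2*t - 4 = -4 - 2*t)
(-4*(-4)*1)*o(-13) = (-4*(-4)*1)*(-4 - 2*(-13)) = (16*1)*(-4 + 26) = 16*22 = 352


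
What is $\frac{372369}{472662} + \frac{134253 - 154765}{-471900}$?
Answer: $\frac{5150449279}{6195811050} \approx 0.83128$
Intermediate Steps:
$\frac{372369}{472662} + \frac{134253 - 154765}{-471900} = 372369 \cdot \frac{1}{472662} + \left(134253 - 154765\right) \left(- \frac{1}{471900}\right) = \frac{124123}{157554} - - \frac{5128}{117975} = \frac{124123}{157554} + \frac{5128}{117975} = \frac{5150449279}{6195811050}$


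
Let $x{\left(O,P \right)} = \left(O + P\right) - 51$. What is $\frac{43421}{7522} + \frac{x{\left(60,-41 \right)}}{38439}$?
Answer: $\frac{1668819115}{289138158} \approx 5.7717$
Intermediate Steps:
$x{\left(O,P \right)} = -51 + O + P$
$\frac{43421}{7522} + \frac{x{\left(60,-41 \right)}}{38439} = \frac{43421}{7522} + \frac{-51 + 60 - 41}{38439} = 43421 \cdot \frac{1}{7522} - \frac{32}{38439} = \frac{43421}{7522} - \frac{32}{38439} = \frac{1668819115}{289138158}$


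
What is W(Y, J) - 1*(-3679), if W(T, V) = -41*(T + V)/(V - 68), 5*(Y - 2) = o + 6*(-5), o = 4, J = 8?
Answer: 92057/25 ≈ 3682.3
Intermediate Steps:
Y = -16/5 (Y = 2 + (4 + 6*(-5))/5 = 2 + (4 - 30)/5 = 2 + (⅕)*(-26) = 2 - 26/5 = -16/5 ≈ -3.2000)
W(T, V) = -41*(T + V)/(-68 + V)
W(Y, J) - 1*(-3679) = 41*(-1*(-16/5) - 1*8)/(-68 + 8) - 1*(-3679) = 41*(16/5 - 8)/(-60) + 3679 = 41*(-1/60)*(-24/5) + 3679 = 82/25 + 3679 = 92057/25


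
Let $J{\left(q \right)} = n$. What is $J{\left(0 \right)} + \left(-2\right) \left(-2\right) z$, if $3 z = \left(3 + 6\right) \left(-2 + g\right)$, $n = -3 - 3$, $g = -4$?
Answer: $-78$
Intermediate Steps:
$n = -6$
$J{\left(q \right)} = -6$
$z = -18$ ($z = \frac{\left(3 + 6\right) \left(-2 - 4\right)}{3} = \frac{9 \left(-6\right)}{3} = \frac{1}{3} \left(-54\right) = -18$)
$J{\left(0 \right)} + \left(-2\right) \left(-2\right) z = -6 + \left(-2\right) \left(-2\right) \left(-18\right) = -6 + 4 \left(-18\right) = -6 - 72 = -78$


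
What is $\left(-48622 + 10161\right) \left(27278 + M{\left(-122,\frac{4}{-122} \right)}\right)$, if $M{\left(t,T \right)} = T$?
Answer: $- \frac{63997411716}{61} \approx -1.0491 \cdot 10^{9}$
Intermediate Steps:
$\left(-48622 + 10161\right) \left(27278 + M{\left(-122,\frac{4}{-122} \right)}\right) = \left(-48622 + 10161\right) \left(27278 + \frac{4}{-122}\right) = - 38461 \left(27278 + 4 \left(- \frac{1}{122}\right)\right) = - 38461 \left(27278 - \frac{2}{61}\right) = \left(-38461\right) \frac{1663956}{61} = - \frac{63997411716}{61}$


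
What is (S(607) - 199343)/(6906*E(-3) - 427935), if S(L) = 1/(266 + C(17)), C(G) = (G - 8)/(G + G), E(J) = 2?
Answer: 601550715/1249685173 ≈ 0.48136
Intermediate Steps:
C(G) = (-8 + G)/(2*G) (C(G) = (-8 + G)/((2*G)) = (-8 + G)*(1/(2*G)) = (-8 + G)/(2*G))
S(L) = 34/9053 (S(L) = 1/(266 + (½)*(-8 + 17)/17) = 1/(266 + (½)*(1/17)*9) = 1/(266 + 9/34) = 1/(9053/34) = 34/9053)
(S(607) - 199343)/(6906*E(-3) - 427935) = (34/9053 - 199343)/(6906*2 - 427935) = -1804652145/(9053*(13812 - 427935)) = -1804652145/9053/(-414123) = -1804652145/9053*(-1/414123) = 601550715/1249685173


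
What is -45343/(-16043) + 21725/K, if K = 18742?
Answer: 1198352681/300677906 ≈ 3.9855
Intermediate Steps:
-45343/(-16043) + 21725/K = -45343/(-16043) + 21725/18742 = -45343*(-1/16043) + 21725*(1/18742) = 45343/16043 + 21725/18742 = 1198352681/300677906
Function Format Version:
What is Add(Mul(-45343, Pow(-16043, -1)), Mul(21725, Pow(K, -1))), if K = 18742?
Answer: Rational(1198352681, 300677906) ≈ 3.9855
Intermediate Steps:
Add(Mul(-45343, Pow(-16043, -1)), Mul(21725, Pow(K, -1))) = Add(Mul(-45343, Pow(-16043, -1)), Mul(21725, Pow(18742, -1))) = Add(Mul(-45343, Rational(-1, 16043)), Mul(21725, Rational(1, 18742))) = Add(Rational(45343, 16043), Rational(21725, 18742)) = Rational(1198352681, 300677906)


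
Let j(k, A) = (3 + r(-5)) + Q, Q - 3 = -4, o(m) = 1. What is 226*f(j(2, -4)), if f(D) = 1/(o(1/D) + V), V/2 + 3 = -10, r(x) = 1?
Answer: -226/25 ≈ -9.0400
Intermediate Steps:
V = -26 (V = -6 + 2*(-10) = -6 - 20 = -26)
Q = -1 (Q = 3 - 4 = -1)
j(k, A) = 3 (j(k, A) = (3 + 1) - 1 = 4 - 1 = 3)
f(D) = -1/25 (f(D) = 1/(1 - 26) = 1/(-25) = -1/25)
226*f(j(2, -4)) = 226*(-1/25) = -226/25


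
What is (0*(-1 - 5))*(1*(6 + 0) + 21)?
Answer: 0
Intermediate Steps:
(0*(-1 - 5))*(1*(6 + 0) + 21) = (0*(-6))*(1*6 + 21) = 0*(6 + 21) = 0*27 = 0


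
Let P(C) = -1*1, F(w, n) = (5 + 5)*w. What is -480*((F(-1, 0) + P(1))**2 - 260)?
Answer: 66720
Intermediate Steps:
F(w, n) = 10*w
P(C) = -1
-480*((F(-1, 0) + P(1))**2 - 260) = -480*((10*(-1) - 1)**2 - 260) = -480*((-10 - 1)**2 - 260) = -480*((-11)**2 - 260) = -480*(121 - 260) = -480*(-139) = 66720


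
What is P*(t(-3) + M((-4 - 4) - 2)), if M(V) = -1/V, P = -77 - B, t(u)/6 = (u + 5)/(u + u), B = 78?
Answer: 589/2 ≈ 294.50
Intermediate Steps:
t(u) = 3*(5 + u)/u (t(u) = 6*((u + 5)/(u + u)) = 6*((5 + u)/((2*u))) = 6*((5 + u)*(1/(2*u))) = 6*((5 + u)/(2*u)) = 3*(5 + u)/u)
P = -155 (P = -77 - 1*78 = -77 - 78 = -155)
P*(t(-3) + M((-4 - 4) - 2)) = -155*((3 + 15/(-3)) - 1/((-4 - 4) - 2)) = -155*((3 + 15*(-⅓)) - 1/(-8 - 2)) = -155*((3 - 5) - 1/(-10)) = -155*(-2 - 1*(-⅒)) = -155*(-2 + ⅒) = -155*(-19/10) = 589/2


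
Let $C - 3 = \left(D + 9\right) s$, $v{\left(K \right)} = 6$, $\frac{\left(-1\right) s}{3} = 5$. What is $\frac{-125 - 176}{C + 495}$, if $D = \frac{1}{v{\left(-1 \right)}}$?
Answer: $- \frac{86}{103} \approx -0.83495$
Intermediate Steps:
$s = -15$ ($s = \left(-3\right) 5 = -15$)
$D = \frac{1}{6} \approx 0.16667$
$C = - \frac{269}{2}$ ($C = 3 + \left(\frac{1}{6} + 9\right) \left(-15\right) = 3 + \frac{55}{6} \left(-15\right) = 3 - \frac{275}{2} = - \frac{269}{2} \approx -134.5$)
$\frac{-125 - 176}{C + 495} = \frac{-125 - 176}{- \frac{269}{2} + 495} = - \frac{301}{\frac{721}{2}} = \left(-301\right) \frac{2}{721} = - \frac{86}{103}$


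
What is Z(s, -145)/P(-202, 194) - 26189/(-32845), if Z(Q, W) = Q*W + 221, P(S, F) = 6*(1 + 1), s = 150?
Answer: -706805737/394140 ≈ -1793.3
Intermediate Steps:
P(S, F) = 12 (P(S, F) = 6*2 = 12)
Z(Q, W) = 221 + Q*W
Z(s, -145)/P(-202, 194) - 26189/(-32845) = (221 + 150*(-145))/12 - 26189/(-32845) = (221 - 21750)*(1/12) - 26189*(-1/32845) = -21529*1/12 + 26189/32845 = -21529/12 + 26189/32845 = -706805737/394140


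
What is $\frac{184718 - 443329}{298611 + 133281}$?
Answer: $- \frac{258611}{431892} \approx -0.59879$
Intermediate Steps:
$\frac{184718 - 443329}{298611 + 133281} = - \frac{258611}{431892}$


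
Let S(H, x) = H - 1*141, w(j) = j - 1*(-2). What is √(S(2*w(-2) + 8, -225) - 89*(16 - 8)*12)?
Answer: I*√8677 ≈ 93.15*I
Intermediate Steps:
w(j) = 2 + j (w(j) = j + 2 = 2 + j)
S(H, x) = -141 + H (S(H, x) = H - 141 = -141 + H)
√(S(2*w(-2) + 8, -225) - 89*(16 - 8)*12) = √((-141 + (2*(2 - 2) + 8)) - 89*(16 - 8)*12) = √((-141 + (2*0 + 8)) - 712*12) = √((-141 + (0 + 8)) - 89*96) = √((-141 + 8) - 8544) = √(-133 - 8544) = √(-8677) = I*√8677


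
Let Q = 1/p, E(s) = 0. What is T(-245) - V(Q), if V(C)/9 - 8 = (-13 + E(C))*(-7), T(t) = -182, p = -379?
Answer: -1073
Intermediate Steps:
Q = -1/379 (Q = 1/(-379) = -1/379 ≈ -0.0026385)
V(C) = 891 (V(C) = 72 + 9*((-13 + 0)*(-7)) = 72 + 9*(-13*(-7)) = 72 + 9*91 = 72 + 819 = 891)
T(-245) - V(Q) = -182 - 1*891 = -182 - 891 = -1073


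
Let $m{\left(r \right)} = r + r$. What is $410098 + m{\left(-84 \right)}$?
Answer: $409930$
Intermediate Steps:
$m{\left(r \right)} = 2 r$
$410098 + m{\left(-84 \right)} = 410098 + 2 \left(-84\right) = 410098 - 168 = 409930$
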